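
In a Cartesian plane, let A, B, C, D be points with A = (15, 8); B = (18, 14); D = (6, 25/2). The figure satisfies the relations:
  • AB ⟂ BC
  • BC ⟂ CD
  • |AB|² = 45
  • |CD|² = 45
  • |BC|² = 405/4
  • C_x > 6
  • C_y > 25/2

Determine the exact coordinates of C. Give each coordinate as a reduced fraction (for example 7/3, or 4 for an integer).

C = (9, 37/2)

1. C_x = 9  [[AB ⟂ BC ⇒ 3x+6y-138=0] ∩ [|C−(6, 25/2)|²=45]]
2. C_y = 37/2  [[AB ⟂ BC ⇒ 3x+6y-138=0] ∩ [|C−(6, 25/2)|²=45]]
   so C = (9, 37/2)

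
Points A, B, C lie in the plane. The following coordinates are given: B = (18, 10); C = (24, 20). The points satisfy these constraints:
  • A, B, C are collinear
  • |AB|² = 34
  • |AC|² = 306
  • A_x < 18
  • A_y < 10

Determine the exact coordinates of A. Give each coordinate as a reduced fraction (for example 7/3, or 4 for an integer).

1. A_x = 15  [[A, B, C are collinear ⇒ -10x+6y+120=0] ∩ [|A−(18, 10)|²=34]]
2. A_y = 5  [[A, B, C are collinear ⇒ -10x+6y+120=0] ∩ [|A−(18, 10)|²=34]]
   so A = (15, 5)

A = (15, 5)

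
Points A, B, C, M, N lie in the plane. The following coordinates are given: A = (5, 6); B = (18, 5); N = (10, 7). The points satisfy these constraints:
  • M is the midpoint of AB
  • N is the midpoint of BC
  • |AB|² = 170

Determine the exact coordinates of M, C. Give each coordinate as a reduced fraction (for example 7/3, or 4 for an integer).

1. M_x = 23/2  [2·M = A+B = (5, 6)+(18, 5)]
2. M_y = 11/2  [2·M = A+B = (5, 6)+(18, 5)]
   so M = (23/2, 11/2)
3. C_x = 2  [C = 2·N−B = 2·(10, 7)−(18, 5)]
4. C_y = 9  [C = 2·N−B = 2·(10, 7)−(18, 5)]
   so C = (2, 9)

M = (23/2, 11/2)
C = (2, 9)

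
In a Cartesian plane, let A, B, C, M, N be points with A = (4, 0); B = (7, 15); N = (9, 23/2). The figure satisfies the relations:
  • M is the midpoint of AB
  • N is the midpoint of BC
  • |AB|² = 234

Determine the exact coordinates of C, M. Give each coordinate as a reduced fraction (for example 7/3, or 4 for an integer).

C = (11, 8)
M = (11/2, 15/2)

1. M_x = 11/2  [2·M = A+B = (4, 0)+(7, 15)]
2. M_y = 15/2  [2·M = A+B = (4, 0)+(7, 15)]
   so M = (11/2, 15/2)
3. C_x = 11  [C = 2·N−B = 2·(9, 23/2)−(7, 15)]
4. C_y = 8  [C = 2·N−B = 2·(9, 23/2)−(7, 15)]
   so C = (11, 8)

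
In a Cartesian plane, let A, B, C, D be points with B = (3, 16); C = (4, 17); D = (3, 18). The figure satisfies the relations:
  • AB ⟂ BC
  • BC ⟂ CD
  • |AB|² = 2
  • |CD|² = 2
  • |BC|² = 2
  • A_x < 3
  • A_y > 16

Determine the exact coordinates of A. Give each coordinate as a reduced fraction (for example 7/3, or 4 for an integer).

1. A_x = 2  [[AB ⟂ BC ⇒ -1x-1y+19=0] ∩ [|A−(3, 16)|²=2]]
2. A_y = 17  [[AB ⟂ BC ⇒ -1x-1y+19=0] ∩ [|A−(3, 16)|²=2]]
   so A = (2, 17)

A = (2, 17)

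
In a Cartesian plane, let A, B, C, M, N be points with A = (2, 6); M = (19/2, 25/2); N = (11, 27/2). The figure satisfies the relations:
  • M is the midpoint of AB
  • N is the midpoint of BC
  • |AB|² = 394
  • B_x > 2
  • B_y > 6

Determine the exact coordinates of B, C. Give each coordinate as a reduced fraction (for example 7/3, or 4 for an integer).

B = (17, 19)
C = (5, 8)

1. B_x = 17  [B = 2·M−A = 2·(19/2, 25/2)−(2, 6)]
2. B_y = 19  [B = 2·M−A = 2·(19/2, 25/2)−(2, 6)]
   so B = (17, 19)
3. C_x = 5  [C = 2·N−B = 2·(11, 27/2)−(17, 19)]
4. C_y = 8  [C = 2·N−B = 2·(11, 27/2)−(17, 19)]
   so C = (5, 8)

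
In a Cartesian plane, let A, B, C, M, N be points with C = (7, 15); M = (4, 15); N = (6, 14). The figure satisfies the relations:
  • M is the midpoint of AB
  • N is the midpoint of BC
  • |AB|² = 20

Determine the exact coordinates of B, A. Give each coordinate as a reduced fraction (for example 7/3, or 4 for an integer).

B = (5, 13)
A = (3, 17)

1. B_x = 5  [B = 2·N−C = 2·(6, 14)−(7, 15)]
2. B_y = 13  [B = 2·N−C = 2·(6, 14)−(7, 15)]
   so B = (5, 13)
3. A_x = 3  [A = 2·M−B = 2·(4, 15)−(5, 13)]
4. A_y = 17  [A = 2·M−B = 2·(4, 15)−(5, 13)]
   so A = (3, 17)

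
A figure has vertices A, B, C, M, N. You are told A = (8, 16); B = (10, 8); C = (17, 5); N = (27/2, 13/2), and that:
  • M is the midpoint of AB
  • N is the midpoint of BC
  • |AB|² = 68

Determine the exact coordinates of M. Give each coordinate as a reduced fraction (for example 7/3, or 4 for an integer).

M = (9, 12)

1. M_x = 9  [2·M = A+B = (8, 16)+(10, 8)]
2. M_y = 12  [2·M = A+B = (8, 16)+(10, 8)]
   so M = (9, 12)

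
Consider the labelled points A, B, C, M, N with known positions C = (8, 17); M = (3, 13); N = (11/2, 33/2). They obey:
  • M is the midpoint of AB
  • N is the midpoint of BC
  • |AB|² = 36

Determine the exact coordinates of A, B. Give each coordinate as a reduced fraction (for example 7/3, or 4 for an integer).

1. B_x = 3  [B = 2·N−C = 2·(11/2, 33/2)−(8, 17)]
2. B_y = 16  [B = 2·N−C = 2·(11/2, 33/2)−(8, 17)]
   so B = (3, 16)
3. A_x = 3  [A = 2·M−B = 2·(3, 13)−(3, 16)]
4. A_y = 10  [A = 2·M−B = 2·(3, 13)−(3, 16)]
   so A = (3, 10)

A = (3, 10)
B = (3, 16)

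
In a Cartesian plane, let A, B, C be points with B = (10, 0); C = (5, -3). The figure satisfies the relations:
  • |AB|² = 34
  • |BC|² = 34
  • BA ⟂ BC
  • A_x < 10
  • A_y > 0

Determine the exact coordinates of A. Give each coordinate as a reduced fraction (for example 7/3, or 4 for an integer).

1. A_x = 7  [[BA ⟂ BC ⇒ -5x-3y+50=0] ∩ [|A−(10, 0)|²=34]]
2. A_y = 5  [[BA ⟂ BC ⇒ -5x-3y+50=0] ∩ [|A−(10, 0)|²=34]]
   so A = (7, 5)

A = (7, 5)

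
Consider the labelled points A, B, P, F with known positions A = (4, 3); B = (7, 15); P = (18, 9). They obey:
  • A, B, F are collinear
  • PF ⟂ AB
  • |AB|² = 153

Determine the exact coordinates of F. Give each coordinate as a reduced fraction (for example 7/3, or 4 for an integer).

1. F_x = 106/17  [[A, B, F are collinear ⇒ -12x+3y+39=0] ∩ [PF ⟂ AB ⇒ 3x+12y-162=0]]
2. F_y = 203/17  [[A, B, F are collinear ⇒ -12x+3y+39=0] ∩ [PF ⟂ AB ⇒ 3x+12y-162=0]]
   so F = (106/17, 203/17)

F = (106/17, 203/17)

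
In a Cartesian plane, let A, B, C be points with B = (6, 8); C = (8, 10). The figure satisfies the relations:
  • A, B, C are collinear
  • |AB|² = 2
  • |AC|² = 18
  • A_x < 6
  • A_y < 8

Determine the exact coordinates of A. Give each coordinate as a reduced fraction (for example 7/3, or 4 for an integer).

A = (5, 7)

1. A_x = 5  [[A, B, C are collinear ⇒ -2x+2y-4=0] ∩ [|A−(6, 8)|²=2]]
2. A_y = 7  [[A, B, C are collinear ⇒ -2x+2y-4=0] ∩ [|A−(6, 8)|²=2]]
   so A = (5, 7)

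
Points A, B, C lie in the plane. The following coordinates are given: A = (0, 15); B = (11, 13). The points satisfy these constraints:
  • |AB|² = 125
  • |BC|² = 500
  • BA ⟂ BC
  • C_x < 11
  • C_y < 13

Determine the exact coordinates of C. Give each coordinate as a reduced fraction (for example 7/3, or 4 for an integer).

1. C_x = 7  [[BA ⟂ BC ⇒ -11x+2y+95=0] ∩ [|C−(11, 13)|²=500]]
2. C_y = -9  [[BA ⟂ BC ⇒ -11x+2y+95=0] ∩ [|C−(11, 13)|²=500]]
   so C = (7, -9)

C = (7, -9)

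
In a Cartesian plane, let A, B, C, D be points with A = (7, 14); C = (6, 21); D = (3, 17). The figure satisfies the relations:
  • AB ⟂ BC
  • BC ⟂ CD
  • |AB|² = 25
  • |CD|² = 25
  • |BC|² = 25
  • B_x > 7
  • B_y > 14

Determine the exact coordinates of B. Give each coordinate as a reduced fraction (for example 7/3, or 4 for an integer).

1. B_x = 10  [[BC ⟂ CD ⇒ 3x+4y-102=0] ∩ [|B−(7, 14)|²=25]]
2. B_y = 18  [[BC ⟂ CD ⇒ 3x+4y-102=0] ∩ [|B−(7, 14)|²=25]]
   so B = (10, 18)

B = (10, 18)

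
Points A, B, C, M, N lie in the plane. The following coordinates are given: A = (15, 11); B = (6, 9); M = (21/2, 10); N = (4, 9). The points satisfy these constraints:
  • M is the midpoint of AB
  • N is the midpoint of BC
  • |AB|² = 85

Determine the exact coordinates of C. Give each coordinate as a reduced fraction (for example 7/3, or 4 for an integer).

C = (2, 9)

1. C_x = 2  [C = 2·N−B = 2·(4, 9)−(6, 9)]
2. C_y = 9  [C = 2·N−B = 2·(4, 9)−(6, 9)]
   so C = (2, 9)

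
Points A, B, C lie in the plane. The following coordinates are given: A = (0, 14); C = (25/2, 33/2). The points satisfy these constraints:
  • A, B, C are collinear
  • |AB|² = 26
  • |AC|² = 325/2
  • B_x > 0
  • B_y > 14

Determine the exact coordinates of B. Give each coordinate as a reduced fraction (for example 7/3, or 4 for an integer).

1. B_x = 5  [[A, B, C are collinear ⇒ 5/2x-25/2y+175=0] ∩ [|B−(0, 14)|²=26]]
2. B_y = 15  [[A, B, C are collinear ⇒ 5/2x-25/2y+175=0] ∩ [|B−(0, 14)|²=26]]
   so B = (5, 15)

B = (5, 15)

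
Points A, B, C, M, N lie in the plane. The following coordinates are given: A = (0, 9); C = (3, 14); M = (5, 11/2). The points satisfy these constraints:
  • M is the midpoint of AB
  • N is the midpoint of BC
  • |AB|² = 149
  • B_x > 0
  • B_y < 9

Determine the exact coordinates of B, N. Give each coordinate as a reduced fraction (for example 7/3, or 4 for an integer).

B = (10, 2)
N = (13/2, 8)

1. B_x = 10  [B = 2·M−A = 2·(5, 11/2)−(0, 9)]
2. B_y = 2  [B = 2·M−A = 2·(5, 11/2)−(0, 9)]
   so B = (10, 2)
3. N_x = 13/2  [2·N = B+C = (10, 2)+(3, 14)]
4. N_y = 8  [2·N = B+C = (10, 2)+(3, 14)]
   so N = (13/2, 8)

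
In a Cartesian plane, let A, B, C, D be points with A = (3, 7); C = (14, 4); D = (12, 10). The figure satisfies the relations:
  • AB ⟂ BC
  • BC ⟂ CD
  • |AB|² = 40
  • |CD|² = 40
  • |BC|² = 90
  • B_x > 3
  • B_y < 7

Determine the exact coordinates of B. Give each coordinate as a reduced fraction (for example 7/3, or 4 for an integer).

B = (5, 1)

1. B_x = 5  [[BC ⟂ CD ⇒ 2x-6y-4=0] ∩ [|B−(3, 7)|²=40]]
2. B_y = 1  [[BC ⟂ CD ⇒ 2x-6y-4=0] ∩ [|B−(3, 7)|²=40]]
   so B = (5, 1)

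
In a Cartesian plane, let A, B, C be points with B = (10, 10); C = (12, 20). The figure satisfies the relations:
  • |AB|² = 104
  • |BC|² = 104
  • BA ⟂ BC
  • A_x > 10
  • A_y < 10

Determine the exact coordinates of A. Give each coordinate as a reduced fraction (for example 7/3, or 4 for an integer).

A = (20, 8)

1. A_x = 20  [[BA ⟂ BC ⇒ 2x+10y-120=0] ∩ [|A−(10, 10)|²=104]]
2. A_y = 8  [[BA ⟂ BC ⇒ 2x+10y-120=0] ∩ [|A−(10, 10)|²=104]]
   so A = (20, 8)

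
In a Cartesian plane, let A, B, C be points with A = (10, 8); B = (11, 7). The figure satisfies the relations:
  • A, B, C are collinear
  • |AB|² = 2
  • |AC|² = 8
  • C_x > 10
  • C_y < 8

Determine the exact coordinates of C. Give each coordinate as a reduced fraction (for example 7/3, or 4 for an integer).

C = (12, 6)

1. C_x = 12  [[A, B, C are collinear ⇒ 1x+1y-18=0] ∩ [|C−(10, 8)|²=8]]
2. C_y = 6  [[A, B, C are collinear ⇒ 1x+1y-18=0] ∩ [|C−(10, 8)|²=8]]
   so C = (12, 6)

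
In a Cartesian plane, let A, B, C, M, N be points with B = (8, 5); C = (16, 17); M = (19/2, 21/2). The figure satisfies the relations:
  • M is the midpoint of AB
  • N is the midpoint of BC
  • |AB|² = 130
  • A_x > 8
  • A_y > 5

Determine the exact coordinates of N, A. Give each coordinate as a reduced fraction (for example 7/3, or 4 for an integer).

N = (12, 11)
A = (11, 16)

1. A_x = 11  [A = 2·M−B = 2·(19/2, 21/2)−(8, 5)]
2. A_y = 16  [A = 2·M−B = 2·(19/2, 21/2)−(8, 5)]
   so A = (11, 16)
3. N_x = 12  [2·N = B+C = (8, 5)+(16, 17)]
4. N_y = 11  [2·N = B+C = (8, 5)+(16, 17)]
   so N = (12, 11)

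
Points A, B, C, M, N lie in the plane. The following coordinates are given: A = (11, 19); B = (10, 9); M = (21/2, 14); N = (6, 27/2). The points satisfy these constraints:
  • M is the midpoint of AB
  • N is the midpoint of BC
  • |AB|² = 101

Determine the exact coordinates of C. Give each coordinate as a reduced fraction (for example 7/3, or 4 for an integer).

1. C_x = 2  [C = 2·N−B = 2·(6, 27/2)−(10, 9)]
2. C_y = 18  [C = 2·N−B = 2·(6, 27/2)−(10, 9)]
   so C = (2, 18)

C = (2, 18)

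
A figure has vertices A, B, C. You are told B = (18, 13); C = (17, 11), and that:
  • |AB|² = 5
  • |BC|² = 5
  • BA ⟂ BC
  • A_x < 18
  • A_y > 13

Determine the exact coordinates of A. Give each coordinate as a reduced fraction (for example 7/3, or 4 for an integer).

A = (16, 14)

1. A_x = 16  [[BA ⟂ BC ⇒ -1x-2y+44=0] ∩ [|A−(18, 13)|²=5]]
2. A_y = 14  [[BA ⟂ BC ⇒ -1x-2y+44=0] ∩ [|A−(18, 13)|²=5]]
   so A = (16, 14)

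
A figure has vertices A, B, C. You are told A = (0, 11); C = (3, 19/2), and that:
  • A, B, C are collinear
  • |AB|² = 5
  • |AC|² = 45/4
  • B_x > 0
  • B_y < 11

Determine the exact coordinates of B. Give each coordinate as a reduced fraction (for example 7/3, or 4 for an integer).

1. B_x = 2  [[A, B, C are collinear ⇒ -3/2x-3y+33=0] ∩ [|B−(0, 11)|²=5]]
2. B_y = 10  [[A, B, C are collinear ⇒ -3/2x-3y+33=0] ∩ [|B−(0, 11)|²=5]]
   so B = (2, 10)

B = (2, 10)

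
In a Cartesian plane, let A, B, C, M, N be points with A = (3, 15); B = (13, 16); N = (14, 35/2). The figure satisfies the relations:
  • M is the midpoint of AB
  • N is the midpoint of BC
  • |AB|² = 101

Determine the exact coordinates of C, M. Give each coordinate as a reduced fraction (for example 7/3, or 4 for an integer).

C = (15, 19)
M = (8, 31/2)

1. M_x = 8  [2·M = A+B = (3, 15)+(13, 16)]
2. M_y = 31/2  [2·M = A+B = (3, 15)+(13, 16)]
   so M = (8, 31/2)
3. C_x = 15  [C = 2·N−B = 2·(14, 35/2)−(13, 16)]
4. C_y = 19  [C = 2·N−B = 2·(14, 35/2)−(13, 16)]
   so C = (15, 19)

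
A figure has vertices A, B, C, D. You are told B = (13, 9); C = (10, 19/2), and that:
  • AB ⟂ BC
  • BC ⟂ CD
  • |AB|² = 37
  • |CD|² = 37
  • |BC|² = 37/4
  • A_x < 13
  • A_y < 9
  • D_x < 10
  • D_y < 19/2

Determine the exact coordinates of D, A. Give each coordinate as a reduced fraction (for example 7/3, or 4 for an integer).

D = (9, 7/2)
A = (12, 3)

1. D_x = 9  [[BC ⟂ CD ⇒ -3x+1/2y+101/4=0] ∩ [|D−(10, 19/2)|²=37]]
2. D_y = 7/2  [[BC ⟂ CD ⇒ -3x+1/2y+101/4=0] ∩ [|D−(10, 19/2)|²=37]]
   so D = (9, 7/2)
3. A_x = 12  [[AB ⟂ BC ⇒ 3x-1/2y-69/2=0] ∩ [|A−(13, 9)|²=37]]
4. A_y = 3  [[AB ⟂ BC ⇒ 3x-1/2y-69/2=0] ∩ [|A−(13, 9)|²=37]]
   so A = (12, 3)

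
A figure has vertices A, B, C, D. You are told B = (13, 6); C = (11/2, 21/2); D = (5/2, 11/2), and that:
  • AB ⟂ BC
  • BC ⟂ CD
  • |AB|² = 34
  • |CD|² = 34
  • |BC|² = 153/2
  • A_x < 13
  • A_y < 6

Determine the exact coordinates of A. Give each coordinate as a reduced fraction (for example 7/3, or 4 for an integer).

1. A_x = 10  [[AB ⟂ BC ⇒ 15/2x-9/2y-141/2=0] ∩ [|A−(13, 6)|²=34]]
2. A_y = 1  [[AB ⟂ BC ⇒ 15/2x-9/2y-141/2=0] ∩ [|A−(13, 6)|²=34]]
   so A = (10, 1)

A = (10, 1)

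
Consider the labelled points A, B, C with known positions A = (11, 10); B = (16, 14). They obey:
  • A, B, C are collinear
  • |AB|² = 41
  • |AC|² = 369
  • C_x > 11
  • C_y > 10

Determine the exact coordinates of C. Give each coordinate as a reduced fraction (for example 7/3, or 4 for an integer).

C = (26, 22)

1. C_x = 26  [[A, B, C are collinear ⇒ -4x+5y-6=0] ∩ [|C−(11, 10)|²=369]]
2. C_y = 22  [[A, B, C are collinear ⇒ -4x+5y-6=0] ∩ [|C−(11, 10)|²=369]]
   so C = (26, 22)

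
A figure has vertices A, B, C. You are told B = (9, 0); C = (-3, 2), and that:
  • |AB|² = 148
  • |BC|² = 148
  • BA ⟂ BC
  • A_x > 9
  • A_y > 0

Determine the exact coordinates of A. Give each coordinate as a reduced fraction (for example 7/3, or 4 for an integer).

1. A_x = 11  [[BA ⟂ BC ⇒ -12x+2y+108=0] ∩ [|A−(9, 0)|²=148]]
2. A_y = 12  [[BA ⟂ BC ⇒ -12x+2y+108=0] ∩ [|A−(9, 0)|²=148]]
   so A = (11, 12)

A = (11, 12)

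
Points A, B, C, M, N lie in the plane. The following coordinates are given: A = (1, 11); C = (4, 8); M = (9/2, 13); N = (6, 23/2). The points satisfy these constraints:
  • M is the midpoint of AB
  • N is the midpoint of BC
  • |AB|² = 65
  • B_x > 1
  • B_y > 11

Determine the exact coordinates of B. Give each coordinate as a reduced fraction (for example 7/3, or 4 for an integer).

B = (8, 15)

1. B_x = 8  [B = 2·M−A = 2·(9/2, 13)−(1, 11)]
2. B_y = 15  [B = 2·M−A = 2·(9/2, 13)−(1, 11)]
   so B = (8, 15)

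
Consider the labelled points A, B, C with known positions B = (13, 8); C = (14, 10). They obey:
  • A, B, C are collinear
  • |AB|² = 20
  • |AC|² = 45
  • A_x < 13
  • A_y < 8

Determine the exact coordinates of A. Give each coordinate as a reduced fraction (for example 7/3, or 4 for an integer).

1. A_x = 11  [[A, B, C are collinear ⇒ -2x+1y+18=0] ∩ [|A−(13, 8)|²=20]]
2. A_y = 4  [[A, B, C are collinear ⇒ -2x+1y+18=0] ∩ [|A−(13, 8)|²=20]]
   so A = (11, 4)

A = (11, 4)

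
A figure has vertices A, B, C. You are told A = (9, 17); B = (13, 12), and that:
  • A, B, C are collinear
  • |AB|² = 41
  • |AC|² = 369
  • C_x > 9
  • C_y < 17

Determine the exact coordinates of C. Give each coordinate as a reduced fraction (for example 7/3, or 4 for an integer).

1. C_x = 21  [[A, B, C are collinear ⇒ 5x+4y-113=0] ∩ [|C−(9, 17)|²=369]]
2. C_y = 2  [[A, B, C are collinear ⇒ 5x+4y-113=0] ∩ [|C−(9, 17)|²=369]]
   so C = (21, 2)

C = (21, 2)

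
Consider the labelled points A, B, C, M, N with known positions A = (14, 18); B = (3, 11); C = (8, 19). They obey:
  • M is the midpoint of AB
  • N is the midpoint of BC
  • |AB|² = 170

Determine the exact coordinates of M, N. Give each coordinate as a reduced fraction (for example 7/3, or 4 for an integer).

M = (17/2, 29/2)
N = (11/2, 15)

1. M_x = 17/2  [2·M = A+B = (14, 18)+(3, 11)]
2. M_y = 29/2  [2·M = A+B = (14, 18)+(3, 11)]
   so M = (17/2, 29/2)
3. N_x = 11/2  [2·N = B+C = (3, 11)+(8, 19)]
4. N_y = 15  [2·N = B+C = (3, 11)+(8, 19)]
   so N = (11/2, 15)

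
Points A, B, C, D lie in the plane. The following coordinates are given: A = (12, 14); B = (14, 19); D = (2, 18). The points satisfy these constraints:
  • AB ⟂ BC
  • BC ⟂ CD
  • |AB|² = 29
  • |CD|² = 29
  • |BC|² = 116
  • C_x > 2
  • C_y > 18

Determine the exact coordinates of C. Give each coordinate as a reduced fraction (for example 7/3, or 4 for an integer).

C = (4, 23)

1. C_x = 4  [[AB ⟂ BC ⇒ 2x+5y-123=0] ∩ [|C−(2, 18)|²=29]]
2. C_y = 23  [[AB ⟂ BC ⇒ 2x+5y-123=0] ∩ [|C−(2, 18)|²=29]]
   so C = (4, 23)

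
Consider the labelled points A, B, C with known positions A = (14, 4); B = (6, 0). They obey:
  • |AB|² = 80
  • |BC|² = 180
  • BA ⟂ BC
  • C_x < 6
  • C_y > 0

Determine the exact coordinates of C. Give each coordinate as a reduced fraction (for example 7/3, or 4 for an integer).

C = (0, 12)

1. C_x = 0  [[BA ⟂ BC ⇒ 8x+4y-48=0] ∩ [|C−(6, 0)|²=180]]
2. C_y = 12  [[BA ⟂ BC ⇒ 8x+4y-48=0] ∩ [|C−(6, 0)|²=180]]
   so C = (0, 12)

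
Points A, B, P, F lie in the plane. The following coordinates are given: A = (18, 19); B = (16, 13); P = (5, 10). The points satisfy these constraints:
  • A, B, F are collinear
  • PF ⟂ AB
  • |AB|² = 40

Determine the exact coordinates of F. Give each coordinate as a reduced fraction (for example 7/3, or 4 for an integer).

1. F_x = 14  [[A, B, F are collinear ⇒ 6x-2y-70=0] ∩ [PF ⟂ AB ⇒ -2x-6y+70=0]]
2. F_y = 7  [[A, B, F are collinear ⇒ 6x-2y-70=0] ∩ [PF ⟂ AB ⇒ -2x-6y+70=0]]
   so F = (14, 7)

F = (14, 7)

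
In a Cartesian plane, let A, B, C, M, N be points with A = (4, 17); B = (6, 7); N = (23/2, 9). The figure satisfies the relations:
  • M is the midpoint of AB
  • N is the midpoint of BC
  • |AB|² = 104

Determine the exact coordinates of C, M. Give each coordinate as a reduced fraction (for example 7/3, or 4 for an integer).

C = (17, 11)
M = (5, 12)

1. M_x = 5  [2·M = A+B = (4, 17)+(6, 7)]
2. M_y = 12  [2·M = A+B = (4, 17)+(6, 7)]
   so M = (5, 12)
3. C_x = 17  [C = 2·N−B = 2·(23/2, 9)−(6, 7)]
4. C_y = 11  [C = 2·N−B = 2·(23/2, 9)−(6, 7)]
   so C = (17, 11)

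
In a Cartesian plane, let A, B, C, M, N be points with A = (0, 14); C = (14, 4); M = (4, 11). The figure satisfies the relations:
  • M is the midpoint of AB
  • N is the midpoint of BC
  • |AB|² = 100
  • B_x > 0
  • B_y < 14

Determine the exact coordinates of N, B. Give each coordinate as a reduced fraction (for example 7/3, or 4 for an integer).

N = (11, 6)
B = (8, 8)

1. B_x = 8  [B = 2·M−A = 2·(4, 11)−(0, 14)]
2. B_y = 8  [B = 2·M−A = 2·(4, 11)−(0, 14)]
   so B = (8, 8)
3. N_x = 11  [2·N = B+C = (8, 8)+(14, 4)]
4. N_y = 6  [2·N = B+C = (8, 8)+(14, 4)]
   so N = (11, 6)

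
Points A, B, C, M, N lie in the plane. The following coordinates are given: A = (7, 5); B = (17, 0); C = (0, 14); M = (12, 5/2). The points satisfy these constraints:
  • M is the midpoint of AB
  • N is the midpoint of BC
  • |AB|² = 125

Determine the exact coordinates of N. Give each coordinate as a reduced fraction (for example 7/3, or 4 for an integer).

1. N_x = 17/2  [2·N = B+C = (17, 0)+(0, 14)]
2. N_y = 7  [2·N = B+C = (17, 0)+(0, 14)]
   so N = (17/2, 7)

N = (17/2, 7)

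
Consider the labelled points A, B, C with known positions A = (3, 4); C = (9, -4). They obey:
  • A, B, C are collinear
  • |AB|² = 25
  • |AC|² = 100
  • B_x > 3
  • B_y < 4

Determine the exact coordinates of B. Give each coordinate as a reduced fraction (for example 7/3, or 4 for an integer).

1. B_x = 6  [[A, B, C are collinear ⇒ -8x-6y+48=0] ∩ [|B−(3, 4)|²=25]]
2. B_y = 0  [[A, B, C are collinear ⇒ -8x-6y+48=0] ∩ [|B−(3, 4)|²=25]]
   so B = (6, 0)

B = (6, 0)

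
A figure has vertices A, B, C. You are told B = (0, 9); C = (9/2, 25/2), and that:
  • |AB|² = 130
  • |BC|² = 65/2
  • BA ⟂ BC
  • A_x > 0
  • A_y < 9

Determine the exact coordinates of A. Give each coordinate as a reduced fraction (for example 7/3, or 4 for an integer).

1. A_x = 7  [[BA ⟂ BC ⇒ 9/2x+7/2y-63/2=0] ∩ [|A−(0, 9)|²=130]]
2. A_y = 0  [[BA ⟂ BC ⇒ 9/2x+7/2y-63/2=0] ∩ [|A−(0, 9)|²=130]]
   so A = (7, 0)

A = (7, 0)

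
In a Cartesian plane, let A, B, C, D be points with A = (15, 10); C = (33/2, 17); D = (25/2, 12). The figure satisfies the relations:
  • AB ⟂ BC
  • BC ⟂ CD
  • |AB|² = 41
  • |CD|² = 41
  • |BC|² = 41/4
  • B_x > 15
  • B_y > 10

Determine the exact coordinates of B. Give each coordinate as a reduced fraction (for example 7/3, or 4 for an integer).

B = (19, 15)

1. B_x = 19  [[BC ⟂ CD ⇒ 4x+5y-151=0] ∩ [|B−(15, 10)|²=41]]
2. B_y = 15  [[BC ⟂ CD ⇒ 4x+5y-151=0] ∩ [|B−(15, 10)|²=41]]
   so B = (19, 15)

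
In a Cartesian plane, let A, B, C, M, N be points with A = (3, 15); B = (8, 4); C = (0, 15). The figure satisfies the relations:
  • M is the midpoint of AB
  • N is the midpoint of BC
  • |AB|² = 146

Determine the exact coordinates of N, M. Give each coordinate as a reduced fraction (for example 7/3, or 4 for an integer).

N = (4, 19/2)
M = (11/2, 19/2)

1. M_x = 11/2  [2·M = A+B = (3, 15)+(8, 4)]
2. M_y = 19/2  [2·M = A+B = (3, 15)+(8, 4)]
   so M = (11/2, 19/2)
3. N_x = 4  [2·N = B+C = (8, 4)+(0, 15)]
4. N_y = 19/2  [2·N = B+C = (8, 4)+(0, 15)]
   so N = (4, 19/2)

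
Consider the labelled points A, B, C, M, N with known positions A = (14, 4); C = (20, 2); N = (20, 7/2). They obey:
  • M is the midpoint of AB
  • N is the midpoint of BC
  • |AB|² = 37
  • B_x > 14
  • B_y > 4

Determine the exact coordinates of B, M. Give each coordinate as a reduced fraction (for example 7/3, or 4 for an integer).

1. B_x = 20  [B = 2·N−C = 2·(20, 7/2)−(20, 2)]
2. B_y = 5  [B = 2·N−C = 2·(20, 7/2)−(20, 2)]
   so B = (20, 5)
3. M_x = 17  [2·M = A+B = (14, 4)+(20, 5)]
4. M_y = 9/2  [2·M = A+B = (14, 4)+(20, 5)]
   so M = (17, 9/2)

B = (20, 5)
M = (17, 9/2)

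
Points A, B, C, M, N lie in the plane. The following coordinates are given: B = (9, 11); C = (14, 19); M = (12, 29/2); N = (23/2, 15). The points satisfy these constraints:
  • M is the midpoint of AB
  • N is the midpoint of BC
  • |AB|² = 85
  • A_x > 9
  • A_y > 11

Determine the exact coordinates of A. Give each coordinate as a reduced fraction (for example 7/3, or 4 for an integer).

A = (15, 18)

1. A_x = 15  [A = 2·M−B = 2·(12, 29/2)−(9, 11)]
2. A_y = 18  [A = 2·M−B = 2·(12, 29/2)−(9, 11)]
   so A = (15, 18)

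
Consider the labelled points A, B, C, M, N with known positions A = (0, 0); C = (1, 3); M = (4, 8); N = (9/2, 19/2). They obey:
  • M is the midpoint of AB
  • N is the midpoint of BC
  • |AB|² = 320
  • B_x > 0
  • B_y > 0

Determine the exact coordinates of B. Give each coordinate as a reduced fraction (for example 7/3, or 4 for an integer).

B = (8, 16)

1. B_x = 8  [B = 2·M−A = 2·(4, 8)−(0, 0)]
2. B_y = 16  [B = 2·M−A = 2·(4, 8)−(0, 0)]
   so B = (8, 16)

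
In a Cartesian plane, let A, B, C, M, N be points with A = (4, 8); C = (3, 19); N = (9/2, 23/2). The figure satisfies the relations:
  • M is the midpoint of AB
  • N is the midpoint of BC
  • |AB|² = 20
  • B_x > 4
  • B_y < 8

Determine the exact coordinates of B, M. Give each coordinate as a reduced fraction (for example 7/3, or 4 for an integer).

1. B_x = 6  [B = 2·N−C = 2·(9/2, 23/2)−(3, 19)]
2. B_y = 4  [B = 2·N−C = 2·(9/2, 23/2)−(3, 19)]
   so B = (6, 4)
3. M_x = 5  [2·M = A+B = (4, 8)+(6, 4)]
4. M_y = 6  [2·M = A+B = (4, 8)+(6, 4)]
   so M = (5, 6)

B = (6, 4)
M = (5, 6)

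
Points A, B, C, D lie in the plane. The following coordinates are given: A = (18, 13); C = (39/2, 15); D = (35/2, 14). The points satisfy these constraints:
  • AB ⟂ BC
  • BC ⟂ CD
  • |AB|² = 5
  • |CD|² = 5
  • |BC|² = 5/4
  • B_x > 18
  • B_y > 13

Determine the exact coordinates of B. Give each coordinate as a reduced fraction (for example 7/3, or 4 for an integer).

B = (20, 14)

1. B_x = 20  [[BC ⟂ CD ⇒ 2x+1y-54=0] ∩ [|B−(18, 13)|²=5]]
2. B_y = 14  [[BC ⟂ CD ⇒ 2x+1y-54=0] ∩ [|B−(18, 13)|²=5]]
   so B = (20, 14)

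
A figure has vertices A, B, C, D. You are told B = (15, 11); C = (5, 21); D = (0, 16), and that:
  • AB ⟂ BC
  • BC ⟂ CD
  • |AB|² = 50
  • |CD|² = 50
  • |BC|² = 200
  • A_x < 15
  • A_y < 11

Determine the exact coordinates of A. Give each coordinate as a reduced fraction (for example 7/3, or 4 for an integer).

1. A_x = 10  [[AB ⟂ BC ⇒ 10x-10y-40=0] ∩ [|A−(15, 11)|²=50]]
2. A_y = 6  [[AB ⟂ BC ⇒ 10x-10y-40=0] ∩ [|A−(15, 11)|²=50]]
   so A = (10, 6)

A = (10, 6)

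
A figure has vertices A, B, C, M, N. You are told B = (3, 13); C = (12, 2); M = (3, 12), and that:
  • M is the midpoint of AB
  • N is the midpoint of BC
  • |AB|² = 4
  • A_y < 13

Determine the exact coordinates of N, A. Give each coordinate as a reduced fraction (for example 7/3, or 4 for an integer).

N = (15/2, 15/2)
A = (3, 11)

1. A_x = 3  [A = 2·M−B = 2·(3, 12)−(3, 13)]
2. A_y = 11  [A = 2·M−B = 2·(3, 12)−(3, 13)]
   so A = (3, 11)
3. N_x = 15/2  [2·N = B+C = (3, 13)+(12, 2)]
4. N_y = 15/2  [2·N = B+C = (3, 13)+(12, 2)]
   so N = (15/2, 15/2)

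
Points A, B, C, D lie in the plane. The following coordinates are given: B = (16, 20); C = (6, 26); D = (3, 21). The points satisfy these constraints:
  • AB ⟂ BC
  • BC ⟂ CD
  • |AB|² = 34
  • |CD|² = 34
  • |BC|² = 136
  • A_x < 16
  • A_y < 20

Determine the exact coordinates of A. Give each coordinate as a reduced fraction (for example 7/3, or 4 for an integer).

A = (13, 15)

1. A_x = 13  [[AB ⟂ BC ⇒ 10x-6y-40=0] ∩ [|A−(16, 20)|²=34]]
2. A_y = 15  [[AB ⟂ BC ⇒ 10x-6y-40=0] ∩ [|A−(16, 20)|²=34]]
   so A = (13, 15)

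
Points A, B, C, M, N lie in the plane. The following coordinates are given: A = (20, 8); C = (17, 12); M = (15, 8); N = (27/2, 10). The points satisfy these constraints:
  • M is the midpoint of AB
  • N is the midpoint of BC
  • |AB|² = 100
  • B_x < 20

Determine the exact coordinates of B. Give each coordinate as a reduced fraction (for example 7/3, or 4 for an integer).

B = (10, 8)

1. B_x = 10  [B = 2·M−A = 2·(15, 8)−(20, 8)]
2. B_y = 8  [B = 2·M−A = 2·(15, 8)−(20, 8)]
   so B = (10, 8)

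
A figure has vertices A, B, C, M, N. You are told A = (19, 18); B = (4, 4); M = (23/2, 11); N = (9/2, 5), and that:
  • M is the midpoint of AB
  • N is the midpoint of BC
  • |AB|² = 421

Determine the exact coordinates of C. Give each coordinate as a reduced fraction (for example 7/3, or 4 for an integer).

C = (5, 6)

1. C_x = 5  [C = 2·N−B = 2·(9/2, 5)−(4, 4)]
2. C_y = 6  [C = 2·N−B = 2·(9/2, 5)−(4, 4)]
   so C = (5, 6)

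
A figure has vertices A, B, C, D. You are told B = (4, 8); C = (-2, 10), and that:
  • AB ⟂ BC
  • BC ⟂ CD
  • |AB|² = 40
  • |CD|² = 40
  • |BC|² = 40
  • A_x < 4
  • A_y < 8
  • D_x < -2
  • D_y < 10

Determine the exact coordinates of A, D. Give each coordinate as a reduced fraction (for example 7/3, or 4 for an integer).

A = (2, 2)
D = (-4, 4)

1. A_x = 2  [[AB ⟂ BC ⇒ 6x-2y-8=0] ∩ [|A−(4, 8)|²=40]]
2. A_y = 2  [[AB ⟂ BC ⇒ 6x-2y-8=0] ∩ [|A−(4, 8)|²=40]]
   so A = (2, 2)
3. D_x = -4  [[BC ⟂ CD ⇒ -6x+2y-32=0] ∩ [|D−(-2, 10)|²=40]]
4. D_y = 4  [[BC ⟂ CD ⇒ -6x+2y-32=0] ∩ [|D−(-2, 10)|²=40]]
   so D = (-4, 4)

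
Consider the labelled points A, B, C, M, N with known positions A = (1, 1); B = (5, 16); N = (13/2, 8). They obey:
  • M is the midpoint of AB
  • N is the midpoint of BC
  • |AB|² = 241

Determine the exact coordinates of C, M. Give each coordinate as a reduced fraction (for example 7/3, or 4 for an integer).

C = (8, 0)
M = (3, 17/2)

1. M_x = 3  [2·M = A+B = (1, 1)+(5, 16)]
2. M_y = 17/2  [2·M = A+B = (1, 1)+(5, 16)]
   so M = (3, 17/2)
3. C_x = 8  [C = 2·N−B = 2·(13/2, 8)−(5, 16)]
4. C_y = 0  [C = 2·N−B = 2·(13/2, 8)−(5, 16)]
   so C = (8, 0)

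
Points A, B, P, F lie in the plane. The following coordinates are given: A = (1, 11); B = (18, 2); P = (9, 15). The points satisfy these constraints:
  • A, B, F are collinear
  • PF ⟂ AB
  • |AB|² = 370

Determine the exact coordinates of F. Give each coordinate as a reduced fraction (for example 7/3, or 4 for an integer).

F = (207/37, 317/37)

1. F_x = 207/37  [[A, B, F are collinear ⇒ 9x+17y-196=0] ∩ [PF ⟂ AB ⇒ 17x-9y-18=0]]
2. F_y = 317/37  [[A, B, F are collinear ⇒ 9x+17y-196=0] ∩ [PF ⟂ AB ⇒ 17x-9y-18=0]]
   so F = (207/37, 317/37)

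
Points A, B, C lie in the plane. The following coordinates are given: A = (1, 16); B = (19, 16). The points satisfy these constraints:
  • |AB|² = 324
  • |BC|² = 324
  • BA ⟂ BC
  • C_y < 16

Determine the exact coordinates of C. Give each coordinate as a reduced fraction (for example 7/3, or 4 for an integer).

1. C_x = 19  [[BA ⟂ BC ⇒ -18x+342=0] ∩ [|C−(19, 16)|²=324]]
2. C_y = -2  [[BA ⟂ BC ⇒ -18x+342=0] ∩ [|C−(19, 16)|²=324]]
   so C = (19, -2)

C = (19, -2)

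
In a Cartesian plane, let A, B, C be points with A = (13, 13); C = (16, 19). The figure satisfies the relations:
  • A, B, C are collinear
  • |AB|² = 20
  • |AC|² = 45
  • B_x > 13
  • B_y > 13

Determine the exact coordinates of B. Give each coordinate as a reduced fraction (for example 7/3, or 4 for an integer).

1. B_x = 15  [[A, B, C are collinear ⇒ 6x-3y-39=0] ∩ [|B−(13, 13)|²=20]]
2. B_y = 17  [[A, B, C are collinear ⇒ 6x-3y-39=0] ∩ [|B−(13, 13)|²=20]]
   so B = (15, 17)

B = (15, 17)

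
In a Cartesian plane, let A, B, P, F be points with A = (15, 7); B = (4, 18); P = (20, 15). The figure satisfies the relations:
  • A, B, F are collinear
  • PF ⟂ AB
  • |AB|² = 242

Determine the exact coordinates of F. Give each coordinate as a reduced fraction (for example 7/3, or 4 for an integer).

F = (27/2, 17/2)

1. F_x = 27/2  [[A, B, F are collinear ⇒ -11x-11y+242=0] ∩ [PF ⟂ AB ⇒ -11x+11y+55=0]]
2. F_y = 17/2  [[A, B, F are collinear ⇒ -11x-11y+242=0] ∩ [PF ⟂ AB ⇒ -11x+11y+55=0]]
   so F = (27/2, 17/2)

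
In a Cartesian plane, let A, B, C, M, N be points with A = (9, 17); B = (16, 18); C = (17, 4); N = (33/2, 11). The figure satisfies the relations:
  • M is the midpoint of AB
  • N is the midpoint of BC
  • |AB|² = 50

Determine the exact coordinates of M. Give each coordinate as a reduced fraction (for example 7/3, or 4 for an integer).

1. M_x = 25/2  [2·M = A+B = (9, 17)+(16, 18)]
2. M_y = 35/2  [2·M = A+B = (9, 17)+(16, 18)]
   so M = (25/2, 35/2)

M = (25/2, 35/2)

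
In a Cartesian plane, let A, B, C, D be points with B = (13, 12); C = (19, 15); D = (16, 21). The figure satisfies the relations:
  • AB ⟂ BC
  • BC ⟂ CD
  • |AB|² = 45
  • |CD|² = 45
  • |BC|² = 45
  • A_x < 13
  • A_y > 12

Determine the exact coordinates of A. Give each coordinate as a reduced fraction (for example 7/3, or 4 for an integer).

1. A_x = 10  [[AB ⟂ BC ⇒ -6x-3y+114=0] ∩ [|A−(13, 12)|²=45]]
2. A_y = 18  [[AB ⟂ BC ⇒ -6x-3y+114=0] ∩ [|A−(13, 12)|²=45]]
   so A = (10, 18)

A = (10, 18)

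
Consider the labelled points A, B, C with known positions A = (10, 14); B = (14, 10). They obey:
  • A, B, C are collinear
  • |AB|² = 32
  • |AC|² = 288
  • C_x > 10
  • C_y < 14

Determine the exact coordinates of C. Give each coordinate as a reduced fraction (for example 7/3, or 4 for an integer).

C = (22, 2)

1. C_x = 22  [[A, B, C are collinear ⇒ 4x+4y-96=0] ∩ [|C−(10, 14)|²=288]]
2. C_y = 2  [[A, B, C are collinear ⇒ 4x+4y-96=0] ∩ [|C−(10, 14)|²=288]]
   so C = (22, 2)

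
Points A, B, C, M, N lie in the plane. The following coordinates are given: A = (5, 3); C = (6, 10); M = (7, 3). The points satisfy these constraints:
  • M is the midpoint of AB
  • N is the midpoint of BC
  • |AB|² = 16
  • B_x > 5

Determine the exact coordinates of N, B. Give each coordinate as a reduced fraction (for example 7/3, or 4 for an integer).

N = (15/2, 13/2)
B = (9, 3)

1. B_x = 9  [B = 2·M−A = 2·(7, 3)−(5, 3)]
2. B_y = 3  [B = 2·M−A = 2·(7, 3)−(5, 3)]
   so B = (9, 3)
3. N_x = 15/2  [2·N = B+C = (9, 3)+(6, 10)]
4. N_y = 13/2  [2·N = B+C = (9, 3)+(6, 10)]
   so N = (15/2, 13/2)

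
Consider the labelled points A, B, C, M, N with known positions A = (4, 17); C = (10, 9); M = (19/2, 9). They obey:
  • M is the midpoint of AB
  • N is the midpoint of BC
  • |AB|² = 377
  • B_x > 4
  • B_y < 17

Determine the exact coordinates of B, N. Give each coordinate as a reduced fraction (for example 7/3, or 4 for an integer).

B = (15, 1)
N = (25/2, 5)

1. B_x = 15  [B = 2·M−A = 2·(19/2, 9)−(4, 17)]
2. B_y = 1  [B = 2·M−A = 2·(19/2, 9)−(4, 17)]
   so B = (15, 1)
3. N_x = 25/2  [2·N = B+C = (15, 1)+(10, 9)]
4. N_y = 5  [2·N = B+C = (15, 1)+(10, 9)]
   so N = (25/2, 5)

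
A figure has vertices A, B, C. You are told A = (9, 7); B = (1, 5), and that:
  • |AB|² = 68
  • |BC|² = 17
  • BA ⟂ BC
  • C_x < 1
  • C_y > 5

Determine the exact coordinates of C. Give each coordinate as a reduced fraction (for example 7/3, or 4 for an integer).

C = (0, 9)

1. C_x = 0  [[BA ⟂ BC ⇒ 8x+2y-18=0] ∩ [|C−(1, 5)|²=17]]
2. C_y = 9  [[BA ⟂ BC ⇒ 8x+2y-18=0] ∩ [|C−(1, 5)|²=17]]
   so C = (0, 9)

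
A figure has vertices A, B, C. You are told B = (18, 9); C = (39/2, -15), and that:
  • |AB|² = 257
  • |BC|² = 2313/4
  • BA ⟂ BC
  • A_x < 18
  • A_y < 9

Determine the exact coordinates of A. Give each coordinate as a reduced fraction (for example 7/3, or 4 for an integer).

1. A_x = 2  [[BA ⟂ BC ⇒ 3/2x-24y+189=0] ∩ [|A−(18, 9)|²=257]]
2. A_y = 8  [[BA ⟂ BC ⇒ 3/2x-24y+189=0] ∩ [|A−(18, 9)|²=257]]
   so A = (2, 8)

A = (2, 8)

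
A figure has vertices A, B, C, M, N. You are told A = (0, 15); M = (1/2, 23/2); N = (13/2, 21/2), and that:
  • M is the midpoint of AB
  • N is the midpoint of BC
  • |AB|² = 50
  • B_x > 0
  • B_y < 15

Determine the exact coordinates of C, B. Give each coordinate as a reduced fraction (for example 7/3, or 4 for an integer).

C = (12, 13)
B = (1, 8)

1. B_x = 1  [B = 2·M−A = 2·(1/2, 23/2)−(0, 15)]
2. B_y = 8  [B = 2·M−A = 2·(1/2, 23/2)−(0, 15)]
   so B = (1, 8)
3. C_x = 12  [C = 2·N−B = 2·(13/2, 21/2)−(1, 8)]
4. C_y = 13  [C = 2·N−B = 2·(13/2, 21/2)−(1, 8)]
   so C = (12, 13)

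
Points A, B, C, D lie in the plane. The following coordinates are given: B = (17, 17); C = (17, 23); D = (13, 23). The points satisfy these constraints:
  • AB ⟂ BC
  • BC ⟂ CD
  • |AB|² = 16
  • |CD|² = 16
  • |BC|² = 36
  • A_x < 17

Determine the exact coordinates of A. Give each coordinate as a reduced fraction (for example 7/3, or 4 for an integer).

A = (13, 17)

1. A_x = 13  [[AB ⟂ BC ⇒ -6y+102=0] ∩ [|A−(17, 17)|²=16]]
2. A_y = 17  [[AB ⟂ BC ⇒ -6y+102=0] ∩ [|A−(17, 17)|²=16]]
   so A = (13, 17)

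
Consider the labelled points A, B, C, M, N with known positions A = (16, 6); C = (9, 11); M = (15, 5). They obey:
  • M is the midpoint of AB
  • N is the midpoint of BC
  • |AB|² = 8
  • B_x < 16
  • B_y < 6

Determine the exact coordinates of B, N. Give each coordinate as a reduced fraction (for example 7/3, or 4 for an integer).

B = (14, 4)
N = (23/2, 15/2)

1. B_x = 14  [B = 2·M−A = 2·(15, 5)−(16, 6)]
2. B_y = 4  [B = 2·M−A = 2·(15, 5)−(16, 6)]
   so B = (14, 4)
3. N_x = 23/2  [2·N = B+C = (14, 4)+(9, 11)]
4. N_y = 15/2  [2·N = B+C = (14, 4)+(9, 11)]
   so N = (23/2, 15/2)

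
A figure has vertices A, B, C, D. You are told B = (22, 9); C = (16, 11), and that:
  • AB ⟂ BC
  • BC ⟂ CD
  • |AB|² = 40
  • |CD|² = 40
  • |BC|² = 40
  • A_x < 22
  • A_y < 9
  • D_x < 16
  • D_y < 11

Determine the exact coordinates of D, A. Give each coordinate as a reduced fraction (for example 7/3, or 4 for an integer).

1. D_x = 14  [[BC ⟂ CD ⇒ -6x+2y+74=0] ∩ [|D−(16, 11)|²=40]]
2. D_y = 5  [[BC ⟂ CD ⇒ -6x+2y+74=0] ∩ [|D−(16, 11)|²=40]]
   so D = (14, 5)
3. A_x = 20  [[AB ⟂ BC ⇒ 6x-2y-114=0] ∩ [|A−(22, 9)|²=40]]
4. A_y = 3  [[AB ⟂ BC ⇒ 6x-2y-114=0] ∩ [|A−(22, 9)|²=40]]
   so A = (20, 3)

D = (14, 5)
A = (20, 3)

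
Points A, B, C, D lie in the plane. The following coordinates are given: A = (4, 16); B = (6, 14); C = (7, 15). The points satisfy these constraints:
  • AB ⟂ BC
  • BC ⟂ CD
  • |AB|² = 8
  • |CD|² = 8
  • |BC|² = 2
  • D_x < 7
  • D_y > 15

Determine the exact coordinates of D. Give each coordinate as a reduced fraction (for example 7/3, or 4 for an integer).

D = (5, 17)

1. D_x = 5  [[BC ⟂ CD ⇒ 1x+1y-22=0] ∩ [|D−(7, 15)|²=8]]
2. D_y = 17  [[BC ⟂ CD ⇒ 1x+1y-22=0] ∩ [|D−(7, 15)|²=8]]
   so D = (5, 17)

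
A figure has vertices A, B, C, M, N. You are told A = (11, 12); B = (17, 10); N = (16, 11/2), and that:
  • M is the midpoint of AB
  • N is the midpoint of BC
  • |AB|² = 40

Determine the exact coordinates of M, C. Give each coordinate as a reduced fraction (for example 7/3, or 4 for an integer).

M = (14, 11)
C = (15, 1)

1. M_x = 14  [2·M = A+B = (11, 12)+(17, 10)]
2. M_y = 11  [2·M = A+B = (11, 12)+(17, 10)]
   so M = (14, 11)
3. C_x = 15  [C = 2·N−B = 2·(16, 11/2)−(17, 10)]
4. C_y = 1  [C = 2·N−B = 2·(16, 11/2)−(17, 10)]
   so C = (15, 1)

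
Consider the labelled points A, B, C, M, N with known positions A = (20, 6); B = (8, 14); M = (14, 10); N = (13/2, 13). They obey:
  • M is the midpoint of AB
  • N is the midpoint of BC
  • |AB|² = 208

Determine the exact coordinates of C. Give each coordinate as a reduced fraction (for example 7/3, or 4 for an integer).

C = (5, 12)

1. C_x = 5  [C = 2·N−B = 2·(13/2, 13)−(8, 14)]
2. C_y = 12  [C = 2·N−B = 2·(13/2, 13)−(8, 14)]
   so C = (5, 12)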